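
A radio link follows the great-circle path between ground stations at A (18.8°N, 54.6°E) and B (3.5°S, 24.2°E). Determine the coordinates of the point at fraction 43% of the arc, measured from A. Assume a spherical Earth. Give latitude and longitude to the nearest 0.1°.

≈ (9.5°N, 41.1°E)

Convert each endpoint to a unit vector on the sphere (x = cos φ cos λ, y = cos φ sin λ, z = sin φ).
The central angle between the endpoints is δ = arccos(p₁·p₂) ≈ 0.651 rad (37.3°).
Interpolate at f = 0.43 with slerp weights a = sin((1−f)δ)/sin δ ≈ 0.598, b = sin(fδ)/sin δ ≈ 0.456.
p = a·p₁ + b·p₂ ≈ (0.743, 0.648, 0.165); φ = arcsin(p_z) ≈ 9.50°, λ = atan2(p_y, p_x) ≈ 41.10°.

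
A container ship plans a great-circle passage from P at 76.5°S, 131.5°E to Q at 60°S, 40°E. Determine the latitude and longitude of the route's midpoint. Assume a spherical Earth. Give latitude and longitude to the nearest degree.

Convert each endpoint to a unit vector on the sphere (x = cos φ cos λ, y = cos φ sin λ, z = sin φ).
The central angle between the endpoints is δ = arccos(p₁·p₂) ≈ 0.575 rad (33.0°).
Interpolate at f = 1/2 with slerp weights a = sin((1−f)δ)/sin δ ≈ 0.521, b = sin(fδ)/sin δ ≈ 0.521.
p = a·p₁ + b·p₂ ≈ (0.119, 0.259, -0.959); φ = arcsin(p_z) ≈ -73.45°, λ = atan2(p_y, p_x) ≈ 65.29°.

≈ 73°S, 65°E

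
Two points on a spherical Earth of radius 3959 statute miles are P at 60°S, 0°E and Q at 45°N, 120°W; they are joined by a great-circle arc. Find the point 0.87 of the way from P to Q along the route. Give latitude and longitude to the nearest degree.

Write both endpoints as unit vectors p₁, p₂ with components (cos φ cos λ, cos φ sin λ, sin φ).
The central angle between the endpoints is δ = arccos(p₁·p₂) ≈ 2.480 rad (142.1°).
Interpolate at f = 0.87 with slerp weights a = sin((1−f)δ)/sin δ ≈ 0.516, b = sin(fδ)/sin δ ≈ 1.356.
p = a·p₁ + b·p₂ ≈ (-0.221, -0.830, 0.512); φ = arcsin(p_z) ≈ 30.78°, λ = atan2(p_y, p_x) ≈ -104.93°.

≈ 31°N, 105°W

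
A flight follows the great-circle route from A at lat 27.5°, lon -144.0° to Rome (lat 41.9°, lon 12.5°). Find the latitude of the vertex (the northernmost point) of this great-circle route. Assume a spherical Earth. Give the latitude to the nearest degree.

≈ 74°

The great circle lies in the plane with unit normal n̂ = (p₁ × p₂)/|p₁ × p₂|.
Here n̂_z ≈ +0.276; the vertex latitude is φ_max = arccos|n̂_z| ≈ 74.0°.
Check via Clairaut: cos φ_max = |cos φ₁| · sin C = cos(27.5°)·sin(18.1°) ≈ 0.276, again giving ≈ 74.0°.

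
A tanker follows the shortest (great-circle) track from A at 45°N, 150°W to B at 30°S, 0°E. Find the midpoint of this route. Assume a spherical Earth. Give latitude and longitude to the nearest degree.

≈ 25°N, 54°W

From cos δ = sin φ₁ sin φ₂ + cos φ₁ cos φ₂ cos Δλ, the central angle is δ ≈ 2.655 rad (152.1°).
Interpolate at f = 1/2 with slerp weights a = sin((1−f)δ)/sin δ ≈ 2.075, b = sin(fδ)/sin δ ≈ 2.075.
p = a·p₁ + b·p₂ ≈ (0.526, -0.734, 0.430); φ = arcsin(p_z) ≈ 25.45°, λ = atan2(p_y, p_x) ≈ -54.34°.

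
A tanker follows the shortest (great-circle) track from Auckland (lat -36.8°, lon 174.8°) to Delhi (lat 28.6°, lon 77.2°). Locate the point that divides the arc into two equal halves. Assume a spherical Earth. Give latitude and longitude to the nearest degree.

The haversine formula gives a central angle δ ≈ 1.960 rad (112.3°) between the endpoints.
Interpolate at f = 1/2 with slerp weights a = sin((1−f)δ)/sin δ ≈ 0.898, b = sin(fδ)/sin δ ≈ 0.898.
p = a·p₁ + b·p₂ ≈ (-0.541, 0.834, -0.108); φ = arcsin(p_z) ≈ -6.20°, λ = atan2(p_y, p_x) ≈ 122.99°.

≈ lat -6°, lon 123°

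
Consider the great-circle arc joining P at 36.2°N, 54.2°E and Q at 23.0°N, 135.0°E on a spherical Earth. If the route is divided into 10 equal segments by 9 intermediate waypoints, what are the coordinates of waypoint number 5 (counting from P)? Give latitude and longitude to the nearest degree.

Convert each endpoint to a unit vector on the sphere (x = cos φ cos λ, y = cos φ sin λ, z = sin φ).
The central angle between the endpoints is δ = arccos(p₁·p₂) ≈ 1.214 rad (69.5°).
Interpolate at f = 5/10 with slerp weights a = sin((1−f)δ)/sin δ ≈ 0.609, b = sin(fδ)/sin δ ≈ 0.609.
p = a·p₁ + b·p₂ ≈ (-0.109, 0.795, 0.597); φ = arcsin(p_z) ≈ 36.68°, λ = atan2(p_y, p_x) ≈ 97.80°.

≈ 37°N, 98°E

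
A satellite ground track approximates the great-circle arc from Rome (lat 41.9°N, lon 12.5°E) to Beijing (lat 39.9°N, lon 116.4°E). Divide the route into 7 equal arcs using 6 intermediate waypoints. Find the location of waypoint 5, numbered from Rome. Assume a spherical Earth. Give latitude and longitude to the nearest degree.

Convert each endpoint to a unit vector on the sphere (x = cos φ cos λ, y = cos φ sin λ, z = sin φ).
The central angle between the endpoints is δ = arccos(p₁·p₂) ≈ 1.275 rad (73.1°).
Interpolate at f = 5/7 with slerp weights a = sin((1−f)δ)/sin δ ≈ 0.373, b = sin(fδ)/sin δ ≈ 0.826.
p = a·p₁ + b·p₂ ≈ (-0.011, 0.628, 0.779); φ = arcsin(p_z) ≈ 51.13°, λ = atan2(p_y, p_x) ≈ 91.01°.

≈ lat 51°N, lon 91°E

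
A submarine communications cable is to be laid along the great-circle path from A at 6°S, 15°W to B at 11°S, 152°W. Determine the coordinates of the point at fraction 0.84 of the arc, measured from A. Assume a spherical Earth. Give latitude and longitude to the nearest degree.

≈ 17°S, 131°W

Write both endpoints as unit vectors p₁, p₂ with components (cos φ cos λ, cos φ sin λ, sin φ).
The central angle between the endpoints is δ = arccos(p₁·p₂) ≈ 2.338 rad (134.0°).
Interpolate at f = 0.84 with slerp weights a = sin((1−f)δ)/sin δ ≈ 0.508, b = sin(fδ)/sin δ ≈ 1.283.
p = a·p₁ + b·p₂ ≈ (-0.625, -0.722, -0.298); φ = arcsin(p_z) ≈ -17.33°, λ = atan2(p_y, p_x) ≈ -130.86°.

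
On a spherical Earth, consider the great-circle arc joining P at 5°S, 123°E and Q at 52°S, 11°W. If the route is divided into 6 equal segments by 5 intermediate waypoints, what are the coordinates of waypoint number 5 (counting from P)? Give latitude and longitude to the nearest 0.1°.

≈ 60.8°S, 18.9°E

Convert each endpoint to a unit vector on the sphere (x = cos φ cos λ, y = cos φ sin λ, z = sin φ).
The central angle between the endpoints is δ = arccos(p₁·p₂) ≈ 1.936 rad (110.9°).
Interpolate at f = 5/6 with slerp weights a = sin((1−f)δ)/sin δ ≈ 0.340, b = sin(fδ)/sin δ ≈ 1.070.
p = a·p₁ + b·p₂ ≈ (0.462, 0.158, -0.873); φ = arcsin(p_z) ≈ -60.76°, λ = atan2(p_y, p_x) ≈ 18.87°.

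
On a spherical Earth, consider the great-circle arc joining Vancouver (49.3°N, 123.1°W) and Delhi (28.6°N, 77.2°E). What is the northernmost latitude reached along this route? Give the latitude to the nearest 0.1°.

≈ 78.4°N

The great circle lies in the plane with unit normal n̂ = (p₁ × p₂)/|p₁ × p₂|.
Here n̂_z ≈ -0.202; the vertex latitude is φ_max = arccos|n̂_z| ≈ 78.4°.
Check via Clairaut: cos φ_max = |cos φ₁| · sin C = cos(49.3°)·sin(18.0°) ≈ 0.202, again giving ≈ 78.4°.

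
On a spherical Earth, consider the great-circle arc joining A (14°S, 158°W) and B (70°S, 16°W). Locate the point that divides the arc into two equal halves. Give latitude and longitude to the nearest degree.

The haversine formula gives a central angle δ ≈ 1.605 rad (92.0°) between the endpoints.
Interpolate at f = 1/2 with slerp weights a = sin((1−f)δ)/sin δ ≈ 0.720, b = sin(fδ)/sin δ ≈ 0.720.
p = a·p₁ + b·p₂ ≈ (-0.411, -0.329, -0.850); φ = arcsin(p_z) ≈ -58.23°, λ = atan2(p_y, p_x) ≈ -141.28°.

≈ (58°S, 141°W)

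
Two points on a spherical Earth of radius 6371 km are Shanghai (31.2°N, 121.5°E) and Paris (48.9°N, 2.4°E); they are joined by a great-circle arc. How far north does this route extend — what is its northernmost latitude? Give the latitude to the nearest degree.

≈ 60°N

The great circle lies in the plane with unit normal n̂ = (p₁ × p₂)/|p₁ × p₂|.
Here n̂_z ≈ -0.495; the vertex latitude is φ_max = arccos|n̂_z| ≈ 60.3°.
Check via Clairaut: cos φ_max = |cos φ₁| · sin C = cos(31.2°)·sin(35.3°) ≈ 0.495, again giving ≈ 60.3°.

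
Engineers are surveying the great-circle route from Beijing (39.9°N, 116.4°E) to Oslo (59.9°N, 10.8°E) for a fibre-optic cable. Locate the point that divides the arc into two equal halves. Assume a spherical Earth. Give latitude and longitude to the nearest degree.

≈ 62°N, 79°E

The haversine formula gives a central angle δ ≈ 1.102 rad (63.2°) between the endpoints.
Interpolate at f = 1/2 with slerp weights a = sin((1−f)δ)/sin δ ≈ 0.587, b = sin(fδ)/sin δ ≈ 0.587.
p = a·p₁ + b·p₂ ≈ (0.089, 0.458, 0.884); φ = arcsin(p_z) ≈ 62.16°, λ = atan2(p_y, p_x) ≈ 79.02°.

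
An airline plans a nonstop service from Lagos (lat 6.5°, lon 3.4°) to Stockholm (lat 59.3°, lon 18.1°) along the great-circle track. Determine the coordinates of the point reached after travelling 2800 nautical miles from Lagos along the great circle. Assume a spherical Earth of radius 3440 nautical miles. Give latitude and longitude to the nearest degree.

≈ lat 52°, lon 14°

Convert each endpoint to a unit vector on the sphere (x = cos φ cos λ, y = cos φ sin λ, z = sin φ).
The central angle between the endpoints is δ = arccos(p₁·p₂) ≈ 0.942 rad (54.0°). The total great-circle distance is δ·R ≈ 0.942 × 3440 ≈ 3241 nmi, so the target fraction is f = 2800/3241 ≈ 0.864.
Interpolate at f ≈ 0.864 with slerp weights a = sin((1−f)δ)/sin δ ≈ 0.158, b = sin(fδ)/sin δ ≈ 0.899.
p = a·p₁ + b·p₂ ≈ (0.593, 0.152, 0.791); φ = arcsin(p_z) ≈ 52.25°, λ = atan2(p_y, p_x) ≈ 14.37°.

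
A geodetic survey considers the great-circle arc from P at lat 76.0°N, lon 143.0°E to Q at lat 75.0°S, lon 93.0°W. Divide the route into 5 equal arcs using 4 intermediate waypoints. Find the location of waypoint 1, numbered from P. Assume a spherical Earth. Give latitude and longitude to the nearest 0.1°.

≈ lat 49.3°N, lon 166.5°W

Convert each endpoint to a unit vector on the sphere (x = cos φ cos λ, y = cos φ sin λ, z = sin φ).
The central angle between the endpoints is δ = arccos(p₁·p₂) ≈ 2.905 rad (166.5°).
Interpolate at f = 1/5 with slerp weights a = sin((1−f)δ)/sin δ ≈ 3.117, b = sin(fδ)/sin δ ≈ 2.346.
p = a·p₁ + b·p₂ ≈ (-0.634, -0.153, 0.758); φ = arcsin(p_z) ≈ 49.30°, λ = atan2(p_y, p_x) ≈ -166.47°.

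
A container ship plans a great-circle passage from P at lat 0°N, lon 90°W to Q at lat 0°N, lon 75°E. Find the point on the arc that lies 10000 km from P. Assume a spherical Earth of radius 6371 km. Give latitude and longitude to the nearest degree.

The haversine formula gives a central angle δ ≈ 2.880 rad (165.0°) between the endpoints. The total great-circle distance is δ·R ≈ 2.880 × 6371 ≈ 18347 km, so the target fraction is f = 10000/18347 ≈ 0.545.
Interpolate at f ≈ 0.545 with slerp weights a = sin((1−f)δ)/sin δ ≈ 3.733, b = sin(fδ)/sin δ ≈ 3.864.
p = a·p₁ + b·p₂ ≈ (1.000, -0.001, 0.000); φ = arcsin(p_z) ≈ 0.00°, λ = atan2(p_y, p_x) ≈ -0.07°.

≈ lat 0°N, lon 0°E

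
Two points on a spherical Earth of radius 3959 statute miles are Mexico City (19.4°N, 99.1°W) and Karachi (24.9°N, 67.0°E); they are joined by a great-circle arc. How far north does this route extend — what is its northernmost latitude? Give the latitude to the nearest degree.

≈ 73°N

The great circle lies in the plane with unit normal n̂ = (p₁ × p₂)/|p₁ × p₂|.
Here n̂_z ≈ +0.284; the vertex latitude is φ_max = arccos|n̂_z| ≈ 73.5°.
Check via Clairaut: cos φ_max = |cos φ₁| · sin C = cos(19.4°)·sin(17.5°) ≈ 0.284, again giving ≈ 73.5°.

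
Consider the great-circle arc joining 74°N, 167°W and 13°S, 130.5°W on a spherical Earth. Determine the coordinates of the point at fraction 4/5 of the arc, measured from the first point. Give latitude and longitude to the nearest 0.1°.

Convert each endpoint to a unit vector on the sphere (x = cos φ cos λ, y = cos φ sin λ, z = sin φ).
The central angle between the endpoints is δ = arccos(p₁·p₂) ≈ 1.571 rad (90.0°).
Interpolate at f = 4/5 with slerp weights a = sin((1−f)δ)/sin δ ≈ 0.309, b = sin(fδ)/sin δ ≈ 0.951.
p = a·p₁ + b·p₂ ≈ (-0.685, -0.724, 0.083); φ = arcsin(p_z) ≈ 4.77°, λ = atan2(p_y, p_x) ≈ -133.41°.

≈ 4.8°N, 133.4°W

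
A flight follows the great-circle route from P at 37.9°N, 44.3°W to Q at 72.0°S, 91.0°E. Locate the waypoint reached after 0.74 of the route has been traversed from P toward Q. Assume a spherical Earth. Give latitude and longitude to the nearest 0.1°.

Convert each endpoint to a unit vector on the sphere (x = cos φ cos λ, y = cos φ sin λ, z = sin φ).
The central angle between the endpoints is δ = arccos(p₁·p₂) ≈ 2.430 rad (139.2°).
Interpolate at f = 0.74 with slerp weights a = sin((1−f)δ)/sin δ ≈ 0.905, b = sin(fδ)/sin δ ≈ 1.492.
p = a·p₁ + b·p₂ ≈ (0.503, -0.038, -0.863); φ = arcsin(p_z) ≈ -59.71°, λ = atan2(p_y, p_x) ≈ -4.27°.

≈ 59.7°S, 4.3°W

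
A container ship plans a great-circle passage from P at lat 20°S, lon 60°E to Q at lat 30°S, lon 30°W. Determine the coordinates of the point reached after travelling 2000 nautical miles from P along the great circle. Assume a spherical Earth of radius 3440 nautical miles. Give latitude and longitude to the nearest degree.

≈ lat 32°S, lon 25°E

Write both endpoints as unit vectors p₁, p₂ with components (cos φ cos λ, cos φ sin λ, sin φ).
The central angle between the endpoints is δ = arccos(p₁·p₂) ≈ 1.399 rad (80.2°). The total great-circle distance is δ·R ≈ 1.399 × 3440 ≈ 4812 nmi, so the target fraction is f = 2000/4812 ≈ 0.416.
Interpolate at f ≈ 0.416 with slerp weights a = sin((1−f)δ)/sin δ ≈ 0.740, b = sin(fδ)/sin δ ≈ 0.557.
p = a·p₁ + b·p₂ ≈ (0.766, 0.361, -0.532); φ = arcsin(p_z) ≈ -32.14°, λ = atan2(p_y, p_x) ≈ 25.25°.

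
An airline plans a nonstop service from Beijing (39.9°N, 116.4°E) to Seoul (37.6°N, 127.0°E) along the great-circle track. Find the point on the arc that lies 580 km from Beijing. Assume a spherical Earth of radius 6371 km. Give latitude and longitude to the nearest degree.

Write both endpoints as unit vectors p₁, p₂ with components (cos φ cos λ, cos φ sin λ, sin φ).
The central angle between the endpoints is δ = arccos(p₁·p₂) ≈ 0.150 rad (8.6°). The total great-circle distance is δ·R ≈ 0.150 × 6371 ≈ 953 km, so the target fraction is f = 580/953 ≈ 0.608.
Interpolate at f ≈ 0.608 with slerp weights a = sin((1−f)δ)/sin δ ≈ 0.393, b = sin(fδ)/sin δ ≈ 0.610.
p = a·p₁ + b·p₂ ≈ (-0.425, 0.656, 0.624); φ = arcsin(p_z) ≈ 38.61°, λ = atan2(p_y, p_x) ≈ 122.93°.

≈ 39°N, 123°E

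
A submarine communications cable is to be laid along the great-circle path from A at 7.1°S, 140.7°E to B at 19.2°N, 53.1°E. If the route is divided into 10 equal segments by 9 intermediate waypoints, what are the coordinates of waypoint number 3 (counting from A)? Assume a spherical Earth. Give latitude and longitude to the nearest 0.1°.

≈ 2.2°N, 115.3°E

Write both endpoints as unit vectors p₁, p₂ with components (cos φ cos λ, cos φ sin λ, sin φ).
The central angle between the endpoints is δ = arccos(p₁·p₂) ≈ 1.572 rad (90.1°).
Interpolate at f = 3/10 with slerp weights a = sin((1−f)δ)/sin δ ≈ 0.891, b = sin(fδ)/sin δ ≈ 0.454.
p = a·p₁ + b·p₂ ≈ (-0.427, 0.903, 0.039); φ = arcsin(p_z) ≈ 2.25°, λ = atan2(p_y, p_x) ≈ 115.29°.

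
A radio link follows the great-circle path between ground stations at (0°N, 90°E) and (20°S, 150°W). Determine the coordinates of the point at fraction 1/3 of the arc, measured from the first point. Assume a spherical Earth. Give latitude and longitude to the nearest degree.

≈ (14°S, 127°E)

Write both endpoints as unit vectors p₁, p₂ with components (cos φ cos λ, cos φ sin λ, sin φ).
The central angle between the endpoints is δ = arccos(p₁·p₂) ≈ 2.060 rad (118.0°).
Interpolate at f = 1/3 with slerp weights a = sin((1−f)δ)/sin δ ≈ 1.111, b = sin(fδ)/sin δ ≈ 0.718.
p = a·p₁ + b·p₂ ≈ (-0.584, 0.773, -0.246); φ = arcsin(p_z) ≈ -14.22°, λ = atan2(p_y, p_x) ≈ 127.08°.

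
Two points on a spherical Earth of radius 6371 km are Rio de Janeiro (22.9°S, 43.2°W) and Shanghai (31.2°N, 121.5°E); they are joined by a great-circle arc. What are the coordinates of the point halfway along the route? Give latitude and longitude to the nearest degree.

Write both endpoints as unit vectors p₁, p₂ with components (cos φ cos λ, cos φ sin λ, sin φ).
The central angle between the endpoints is δ = arccos(p₁·p₂) ≈ 2.864 rad (164.1°).
Interpolate at f = 1/2 with slerp weights a = sin((1−f)δ)/sin δ ≈ 3.608, b = sin(fδ)/sin δ ≈ 3.608.
p = a·p₁ + b·p₂ ≈ (0.810, 0.356, 0.465); φ = arcsin(p_z) ≈ 27.72°, λ = atan2(p_y, p_x) ≈ 23.73°.

≈ (28°N, 24°E)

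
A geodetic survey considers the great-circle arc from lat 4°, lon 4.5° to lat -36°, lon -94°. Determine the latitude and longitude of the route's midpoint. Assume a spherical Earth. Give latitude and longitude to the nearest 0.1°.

Write both endpoints as unit vectors p₁, p₂ with components (cos φ cos λ, cos φ sin λ, sin φ).
The central angle between the endpoints is δ = arccos(p₁·p₂) ≈ 1.732 rad (99.2°).
Interpolate at f = 1/2 with slerp weights a = sin((1−f)δ)/sin δ ≈ 0.772, b = sin(fδ)/sin δ ≈ 0.772.
p = a·p₁ + b·p₂ ≈ (0.724, -0.562, -0.400); φ = arcsin(p_z) ≈ -23.56°, λ = atan2(p_y, p_x) ≈ -37.84°.

≈ lat -23.6°, lon -37.8°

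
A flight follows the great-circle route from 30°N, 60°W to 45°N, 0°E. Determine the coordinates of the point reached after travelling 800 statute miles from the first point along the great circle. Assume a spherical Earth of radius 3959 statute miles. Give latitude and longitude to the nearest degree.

Write both endpoints as unit vectors p₁, p₂ with components (cos φ cos λ, cos φ sin λ, sin φ).
The central angle between the endpoints is δ = arccos(p₁·p₂) ≈ 0.850 rad (48.7°). The total great-circle distance is δ·R ≈ 0.850 × 3959 ≈ 3366 mi, so the target fraction is f = 800/3366 ≈ 0.238.
Interpolate at f ≈ 0.238 with slerp weights a = sin((1−f)δ)/sin δ ≈ 0.803, b = sin(fδ)/sin δ ≈ 0.267.
p = a·p₁ + b·p₂ ≈ (0.537, -0.603, 0.591); φ = arcsin(p_z) ≈ 36.20°, λ = atan2(p_y, p_x) ≈ -48.31°.

≈ 36°N, 48°W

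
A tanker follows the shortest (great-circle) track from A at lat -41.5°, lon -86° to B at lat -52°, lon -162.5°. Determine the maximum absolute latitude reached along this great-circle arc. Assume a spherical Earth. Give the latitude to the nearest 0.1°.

≈ -54.7°

The great circle lies in the plane with unit normal n̂ = (p₁ × p₂)/|p₁ × p₂|.
Here n̂_z ≈ -0.577; the vertex latitude is φ_max = arccos|n̂_z| ≈ 54.7°.
Check via Clairaut: cos φ_max = |cos φ₁| · sin C = cos(41.5°)·sin(129.6°) ≈ 0.577, again giving ≈ 54.7°.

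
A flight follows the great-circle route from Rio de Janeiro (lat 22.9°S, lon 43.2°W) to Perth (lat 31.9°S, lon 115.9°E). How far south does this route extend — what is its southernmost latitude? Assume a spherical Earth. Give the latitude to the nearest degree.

≈ 71°S

The great circle lies in the plane with unit normal n̂ = (p₁ × p₂)/|p₁ × p₂|.
Here n̂_z ≈ +0.328; the vertex latitude is φ_max = arccos|n̂_z| ≈ 70.9°.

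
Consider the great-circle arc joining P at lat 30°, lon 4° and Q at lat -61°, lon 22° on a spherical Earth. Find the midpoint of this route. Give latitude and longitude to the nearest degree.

≈ lat -16°, lon 10°

Write both endpoints as unit vectors p₁, p₂ with components (cos φ cos λ, cos φ sin λ, sin φ).
The central angle between the endpoints is δ = arccos(p₁·p₂) ≈ 1.609 rad (92.2°).
Interpolate at f = 1/2 with slerp weights a = sin((1−f)δ)/sin δ ≈ 0.721, b = sin(fδ)/sin δ ≈ 0.721.
p = a·p₁ + b·p₂ ≈ (0.947, 0.174, -0.270); φ = arcsin(p_z) ≈ -15.67°, λ = atan2(p_y, p_x) ≈ 10.44°.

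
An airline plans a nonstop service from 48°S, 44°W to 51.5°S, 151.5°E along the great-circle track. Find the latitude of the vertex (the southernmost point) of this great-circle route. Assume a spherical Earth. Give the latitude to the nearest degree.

≈ 84°S

The great circle lies in the plane with unit normal n̂ = (p₁ × p₂)/|p₁ × p₂|.
Here n̂_z ≈ -0.113; the vertex latitude is φ_max = arccos|n̂_z| ≈ 83.5°.
Check via Clairaut: cos φ_max = |cos φ₁| · sin C = cos(48.0°)·sin(170.3°) ≈ 0.113, again giving ≈ 83.5°.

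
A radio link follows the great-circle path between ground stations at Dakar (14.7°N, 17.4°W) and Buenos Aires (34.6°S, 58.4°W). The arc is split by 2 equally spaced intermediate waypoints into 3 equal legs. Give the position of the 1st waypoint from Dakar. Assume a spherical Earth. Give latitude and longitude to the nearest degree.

The haversine formula gives a central angle δ ≈ 1.096 rad (62.8°) between the endpoints.
Interpolate at f = 1/3 with slerp weights a = sin((1−f)δ)/sin δ ≈ 0.750, b = sin(fδ)/sin δ ≈ 0.402.
p = a·p₁ + b·p₂ ≈ (0.866, -0.499, -0.038); φ = arcsin(p_z) ≈ -2.16°, λ = atan2(p_y, p_x) ≈ -29.94°.

≈ (2°S, 30°W)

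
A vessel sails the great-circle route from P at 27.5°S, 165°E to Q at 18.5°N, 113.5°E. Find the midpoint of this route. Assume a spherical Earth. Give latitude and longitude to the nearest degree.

From cos δ = sin φ₁ sin φ₂ + cos φ₁ cos φ₂ cos Δλ, the central angle is δ ≈ 1.184 rad (67.8°).
Interpolate at f = 1/2 with slerp weights a = sin((1−f)δ)/sin δ ≈ 0.603, b = sin(fδ)/sin δ ≈ 0.603.
p = a·p₁ + b·p₂ ≈ (-0.744, 0.662, -0.087); φ = arcsin(p_z) ≈ -4.99°, λ = atan2(p_y, p_x) ≈ 138.33°.

≈ 5°S, 138°E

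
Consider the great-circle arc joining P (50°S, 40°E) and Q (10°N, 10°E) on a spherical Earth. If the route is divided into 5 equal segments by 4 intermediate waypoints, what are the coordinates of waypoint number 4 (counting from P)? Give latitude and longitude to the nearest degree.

Convert each endpoint to a unit vector on the sphere (x = cos φ cos λ, y = cos φ sin λ, z = sin φ).
The central angle between the endpoints is δ = arccos(p₁·p₂) ≈ 1.143 rad (65.5°).
Interpolate at f = 4/5 with slerp weights a = sin((1−f)δ)/sin δ ≈ 0.249, b = sin(fδ)/sin δ ≈ 0.871.
p = a·p₁ + b·p₂ ≈ (0.967, 0.252, -0.040); φ = arcsin(p_z) ≈ -2.27°, λ = atan2(p_y, p_x) ≈ 14.59°.

≈ (2°S, 15°E)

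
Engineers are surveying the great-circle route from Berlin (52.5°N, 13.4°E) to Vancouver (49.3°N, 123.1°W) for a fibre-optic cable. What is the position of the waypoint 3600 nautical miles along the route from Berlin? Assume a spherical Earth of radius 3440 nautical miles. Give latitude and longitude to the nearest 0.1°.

Convert each endpoint to a unit vector on the sphere (x = cos φ cos λ, y = cos φ sin λ, z = sin φ).
The central angle between the endpoints is δ = arccos(p₁·p₂) ≈ 1.252 rad (71.7°). The total great-circle distance is δ·R ≈ 1.252 × 3440 ≈ 4307 nmi, so the target fraction is f = 3600/4307 ≈ 0.836.
Interpolate at f ≈ 0.836 with slerp weights a = sin((1−f)δ)/sin δ ≈ 0.215, b = sin(fδ)/sin δ ≈ 0.912.
p = a·p₁ + b·p₂ ≈ (-0.197, -0.468, 0.862); φ = arcsin(p_z) ≈ 59.49°, λ = atan2(p_y, p_x) ≈ -112.89°.

≈ 59.5°N, 112.9°W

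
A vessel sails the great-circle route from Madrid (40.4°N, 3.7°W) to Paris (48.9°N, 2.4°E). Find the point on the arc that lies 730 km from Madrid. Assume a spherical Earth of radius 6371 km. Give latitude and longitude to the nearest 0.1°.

Convert each endpoint to a unit vector on the sphere (x = cos φ cos λ, y = cos φ sin λ, z = sin φ).
The central angle between the endpoints is δ = arccos(p₁·p₂) ≈ 0.166 rad (9.5°). The total great-circle distance is δ·R ≈ 0.166 × 6371 ≈ 1060 km, so the target fraction is f = 730/1060 ≈ 0.688.
Interpolate at f ≈ 0.688 with slerp weights a = sin((1−f)δ)/sin δ ≈ 0.313, b = sin(fδ)/sin δ ≈ 0.690.
p = a·p₁ + b·p₂ ≈ (0.691, 0.004, 0.723); φ = arcsin(p_z) ≈ 46.29°, λ = atan2(p_y, p_x) ≈ 0.30°.

≈ 46.3°N, 0.3°E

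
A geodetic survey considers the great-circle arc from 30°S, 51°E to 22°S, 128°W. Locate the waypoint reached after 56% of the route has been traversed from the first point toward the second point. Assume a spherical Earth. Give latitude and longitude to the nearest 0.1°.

≈ 78.3°S, 123.5°W

Convert each endpoint to a unit vector on the sphere (x = cos φ cos λ, y = cos φ sin λ, z = sin φ).
The central angle between the endpoints is δ = arccos(p₁·p₂) ≈ 2.234 rad (128.0°).
Interpolate at f = 0.56 with slerp weights a = sin((1−f)δ)/sin δ ≈ 1.056, b = sin(fδ)/sin δ ≈ 1.205.
p = a·p₁ + b·p₂ ≈ (-0.112, -0.169, -0.979); φ = arcsin(p_z) ≈ -78.28°, λ = atan2(p_y, p_x) ≈ -123.50°.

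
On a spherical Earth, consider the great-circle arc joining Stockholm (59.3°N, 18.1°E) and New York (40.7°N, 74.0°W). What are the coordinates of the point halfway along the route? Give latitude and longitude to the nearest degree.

Convert each endpoint to a unit vector on the sphere (x = cos φ cos λ, y = cos φ sin λ, z = sin φ).
The central angle between the endpoints is δ = arccos(p₁·p₂) ≈ 0.993 rad (56.9°).
Interpolate at f = 1/2 with slerp weights a = sin((1−f)δ)/sin δ ≈ 0.569, b = sin(fδ)/sin δ ≈ 0.569.
p = a·p₁ + b·p₂ ≈ (0.395, -0.324, 0.860); φ = arcsin(p_z) ≈ 59.28°, λ = atan2(p_y, p_x) ≈ -39.39°.

≈ 59°N, 39°W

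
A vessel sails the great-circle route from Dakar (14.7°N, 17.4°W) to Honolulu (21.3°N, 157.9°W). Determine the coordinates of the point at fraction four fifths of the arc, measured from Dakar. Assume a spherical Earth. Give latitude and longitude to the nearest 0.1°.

≈ 35.6°N, 133.9°W

Convert each endpoint to a unit vector on the sphere (x = cos φ cos λ, y = cos φ sin λ, z = sin φ).
The central angle between the endpoints is δ = arccos(p₁·p₂) ≈ 2.218 rad (127.1°).
Interpolate at f = 4/5 with slerp weights a = sin((1−f)δ)/sin δ ≈ 0.538, b = sin(fδ)/sin δ ≈ 1.228.
p = a·p₁ + b·p₂ ≈ (-0.563, -0.586, 0.583); φ = arcsin(p_z) ≈ 35.63°, λ = atan2(p_y, p_x) ≈ -133.86°.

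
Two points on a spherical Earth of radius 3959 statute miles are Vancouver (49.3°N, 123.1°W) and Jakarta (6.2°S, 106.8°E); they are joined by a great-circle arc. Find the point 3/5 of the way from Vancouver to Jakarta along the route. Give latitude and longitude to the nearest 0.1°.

≈ 32.1°N, 137.1°E

Convert each endpoint to a unit vector on the sphere (x = cos φ cos λ, y = cos φ sin λ, z = sin φ).
The central angle between the endpoints is δ = arccos(p₁·p₂) ≈ 2.094 rad (120.0°).
Interpolate at f = 3/5 with slerp weights a = sin((1−f)δ)/sin δ ≈ 0.858, b = sin(fδ)/sin δ ≈ 1.098.
p = a·p₁ + b·p₂ ≈ (-0.621, 0.576, 0.532); φ = arcsin(p_z) ≈ 32.12°, λ = atan2(p_y, p_x) ≈ 137.14°.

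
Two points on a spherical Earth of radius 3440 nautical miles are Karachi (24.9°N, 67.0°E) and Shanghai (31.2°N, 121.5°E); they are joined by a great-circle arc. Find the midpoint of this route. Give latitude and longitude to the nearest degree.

Write both endpoints as unit vectors p₁, p₂ with components (cos φ cos λ, cos φ sin λ, sin φ).
The central angle between the endpoints is δ = arccos(p₁·p₂) ≈ 0.838 rad (48.0°).
Interpolate at f = 1/2 with slerp weights a = sin((1−f)δ)/sin δ ≈ 0.547, b = sin(fδ)/sin δ ≈ 0.547.
p = a·p₁ + b·p₂ ≈ (-0.051, 0.856, 0.514); φ = arcsin(p_z) ≈ 30.93°, λ = atan2(p_y, p_x) ≈ 93.38°.

≈ 31°N, 93°E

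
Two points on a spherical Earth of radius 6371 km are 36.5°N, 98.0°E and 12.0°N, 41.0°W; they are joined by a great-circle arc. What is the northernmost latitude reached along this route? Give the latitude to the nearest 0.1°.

The great circle lies in the plane with unit normal n̂ = (p₁ × p₂)/|p₁ × p₂|.
Here n̂_z ≈ -0.584; the vertex latitude is φ_max = arccos|n̂_z| ≈ 54.2°.
Check via Clairaut: cos φ_max = |cos φ₁| · sin C = cos(36.5°)·sin(46.6°) ≈ 0.584, again giving ≈ 54.2°.

≈ 54.2°N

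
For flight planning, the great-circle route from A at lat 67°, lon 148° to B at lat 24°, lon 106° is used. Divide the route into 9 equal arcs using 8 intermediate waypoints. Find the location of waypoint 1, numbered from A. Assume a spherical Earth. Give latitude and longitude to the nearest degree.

Write both endpoints as unit vectors p₁, p₂ with components (cos φ cos λ, cos φ sin λ, sin φ).
The central angle between the endpoints is δ = arccos(p₁·p₂) ≈ 0.877 rad (50.2°).
Interpolate at f = 1/9 with slerp weights a = sin((1−f)δ)/sin δ ≈ 0.914, b = sin(fδ)/sin δ ≈ 0.127.
p = a·p₁ + b·p₂ ≈ (-0.335, 0.300, 0.893); φ = arcsin(p_z) ≈ 63.27°, λ = atan2(p_y, p_x) ≈ 138.10°.

≈ lat 63°, lon 138°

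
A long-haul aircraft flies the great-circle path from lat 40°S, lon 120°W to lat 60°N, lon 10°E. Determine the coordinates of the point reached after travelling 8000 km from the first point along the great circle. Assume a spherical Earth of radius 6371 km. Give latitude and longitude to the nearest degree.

≈ lat 21°N, lon 79°W

Convert each endpoint to a unit vector on the sphere (x = cos φ cos λ, y = cos φ sin λ, z = sin φ).
The central angle between the endpoints is δ = arccos(p₁·p₂) ≈ 2.503 rad (143.4°). The total great-circle distance is δ·R ≈ 2.503 × 6371 ≈ 15946 km, so the target fraction is f = 8000/15946 ≈ 0.502.
Interpolate at f ≈ 0.502 with slerp weights a = sin((1−f)δ)/sin δ ≈ 1.590, b = sin(fδ)/sin δ ≈ 1.595.
p = a·p₁ + b·p₂ ≈ (0.176, -0.917, 0.359); φ = arcsin(p_z) ≈ 21.03°, λ = atan2(p_y, p_x) ≈ -79.12°.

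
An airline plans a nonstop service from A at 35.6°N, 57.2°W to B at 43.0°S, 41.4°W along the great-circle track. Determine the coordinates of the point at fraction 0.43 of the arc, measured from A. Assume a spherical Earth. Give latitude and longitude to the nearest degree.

Convert each endpoint to a unit vector on the sphere (x = cos φ cos λ, y = cos φ sin λ, z = sin φ).
The central angle between the endpoints is δ = arccos(p₁·p₂) ≈ 1.395 rad (79.9°).
Interpolate at f = 0.43 with slerp weights a = sin((1−f)δ)/sin δ ≈ 0.725, b = sin(fδ)/sin δ ≈ 0.573.
p = a·p₁ + b·p₂ ≈ (0.634, -0.773, 0.031); φ = arcsin(p_z) ≈ 1.78°, λ = atan2(p_y, p_x) ≈ -50.64°.

≈ 2°N, 51°W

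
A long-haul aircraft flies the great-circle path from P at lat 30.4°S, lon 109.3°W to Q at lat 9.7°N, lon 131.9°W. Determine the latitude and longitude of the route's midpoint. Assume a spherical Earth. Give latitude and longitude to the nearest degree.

≈ lat 11°S, lon 121°W

From cos δ = sin φ₁ sin φ₂ + cos φ₁ cos φ₂ cos Δλ, the central angle is δ ≈ 0.796 rad (45.6°).
Interpolate at f = 1/2 with slerp weights a = sin((1−f)δ)/sin δ ≈ 0.542, b = sin(fδ)/sin δ ≈ 0.542.
p = a·p₁ + b·p₂ ≈ (-0.512, -0.839, -0.183); φ = arcsin(p_z) ≈ -10.55°, λ = atan2(p_y, p_x) ≈ -121.36°.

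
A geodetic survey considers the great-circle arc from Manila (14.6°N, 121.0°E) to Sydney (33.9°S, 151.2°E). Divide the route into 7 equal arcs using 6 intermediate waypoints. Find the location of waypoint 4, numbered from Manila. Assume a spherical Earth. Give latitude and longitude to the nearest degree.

≈ 13°S, 137°E

Convert each endpoint to a unit vector on the sphere (x = cos φ cos λ, y = cos φ sin λ, z = sin φ).
The central angle between the endpoints is δ = arccos(p₁·p₂) ≈ 0.984 rad (56.4°).
Interpolate at f = 4/7 with slerp weights a = sin((1−f)δ)/sin δ ≈ 0.492, b = sin(fδ)/sin δ ≈ 0.640.
p = a·p₁ + b·p₂ ≈ (-0.711, 0.664, -0.233); φ = arcsin(p_z) ≈ -13.48°, λ = atan2(p_y, p_x) ≈ 136.96°.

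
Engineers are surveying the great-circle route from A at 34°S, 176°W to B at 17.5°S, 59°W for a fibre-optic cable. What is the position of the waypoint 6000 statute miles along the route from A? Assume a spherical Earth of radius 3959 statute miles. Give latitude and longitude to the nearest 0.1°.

Convert each endpoint to a unit vector on the sphere (x = cos φ cos λ, y = cos φ sin λ, z = sin φ).
The central angle between the endpoints is δ = arccos(p₁·p₂) ≈ 1.763 rad (101.0°). The total great-circle distance is δ·R ≈ 1.763 × 3959 ≈ 6979 mi, so the target fraction is f = 6000/6979 ≈ 0.860.
Interpolate at f ≈ 0.860 with slerp weights a = sin((1−f)δ)/sin δ ≈ 0.249, b = sin(fδ)/sin δ ≈ 1.017.
p = a·p₁ + b·p₂ ≈ (0.293, -0.846, -0.445); φ = arcsin(p_z) ≈ -26.44°, λ = atan2(p_y, p_x) ≈ -70.87°.

≈ 26.4°S, 70.9°W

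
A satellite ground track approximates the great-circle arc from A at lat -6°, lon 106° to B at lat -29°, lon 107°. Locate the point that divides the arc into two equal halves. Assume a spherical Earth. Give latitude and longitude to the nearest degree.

≈ lat -18°, lon 106°

The haversine formula gives a central angle δ ≈ 0.402 rad (23.0°) between the endpoints.
Interpolate at f = 1/2 with slerp weights a = sin((1−f)δ)/sin δ ≈ 0.510, b = sin(fδ)/sin δ ≈ 0.510.
p = a·p₁ + b·p₂ ≈ (-0.270, 0.915, -0.301); φ = arcsin(p_z) ≈ -17.50°, λ = atan2(p_y, p_x) ≈ 106.47°.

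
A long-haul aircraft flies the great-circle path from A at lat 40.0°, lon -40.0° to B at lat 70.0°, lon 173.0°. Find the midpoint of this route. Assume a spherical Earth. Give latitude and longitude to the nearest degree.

≈ lat 72°, lon -61°

Write both endpoints as unit vectors p₁, p₂ with components (cos φ cos λ, cos φ sin λ, sin φ).
The central angle between the endpoints is δ = arccos(p₁·p₂) ≈ 1.176 rad (67.4°).
Interpolate at f = 1/2 with slerp weights a = sin((1−f)δ)/sin δ ≈ 0.601, b = sin(fδ)/sin δ ≈ 0.601.
p = a·p₁ + b·p₂ ≈ (0.149, -0.271, 0.951); φ = arcsin(p_z) ≈ 72.00°, λ = atan2(p_y, p_x) ≈ -61.24°.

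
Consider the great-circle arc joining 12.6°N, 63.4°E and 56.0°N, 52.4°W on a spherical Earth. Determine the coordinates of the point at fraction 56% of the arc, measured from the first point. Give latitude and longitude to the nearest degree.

≈ 53°N, 22°E

Convert each endpoint to a unit vector on the sphere (x = cos φ cos λ, y = cos φ sin λ, z = sin φ).
The central angle between the endpoints is δ = arccos(p₁·p₂) ≈ 1.627 rad (93.2°).
Interpolate at f = 0.56 with slerp weights a = sin((1−f)δ)/sin δ ≈ 0.658, b = sin(fδ)/sin δ ≈ 0.792.
p = a·p₁ + b·p₂ ≈ (0.557, 0.223, 0.800); φ = arcsin(p_z) ≈ 53.10°, λ = atan2(p_y, p_x) ≈ 21.81°.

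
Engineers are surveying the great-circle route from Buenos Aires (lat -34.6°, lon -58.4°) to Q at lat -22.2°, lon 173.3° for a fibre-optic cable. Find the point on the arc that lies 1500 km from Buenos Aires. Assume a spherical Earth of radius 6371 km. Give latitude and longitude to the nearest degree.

Convert each endpoint to a unit vector on the sphere (x = cos φ cos λ, y = cos φ sin λ, z = sin φ).
The central angle between the endpoints is δ = arccos(p₁·p₂) ≈ 1.832 rad (104.9°). The total great-circle distance is δ·R ≈ 1.832 × 6371 ≈ 11669 km, so the target fraction is f = 1500/11669 ≈ 0.129.
Interpolate at f ≈ 0.129 with slerp weights a = sin((1−f)δ)/sin δ ≈ 1.035, b = sin(fδ)/sin δ ≈ 0.241.
p = a·p₁ + b·p₂ ≈ (0.224, -0.699, -0.679); φ = arcsin(p_z) ≈ -42.75°, λ = atan2(p_y, p_x) ≈ -72.22°.

≈ lat -43°, lon -72°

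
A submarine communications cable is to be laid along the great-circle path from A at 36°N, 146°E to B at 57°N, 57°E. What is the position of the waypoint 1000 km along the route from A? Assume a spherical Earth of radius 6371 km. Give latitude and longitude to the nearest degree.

≈ 43°N, 138°E

Convert each endpoint to a unit vector on the sphere (x = cos φ cos λ, y = cos φ sin λ, z = sin φ).
The central angle between the endpoints is δ = arccos(p₁·p₂) ≈ 1.046 rad (60.0°). The total great-circle distance is δ·R ≈ 1.046 × 6371 ≈ 6667 km, so the target fraction is f = 1000/6667 ≈ 0.150.
Interpolate at f ≈ 0.150 with slerp weights a = sin((1−f)δ)/sin δ ≈ 0.897, b = sin(fδ)/sin δ ≈ 0.181.
p = a·p₁ + b·p₂ ≈ (-0.548, 0.488, 0.679); φ = arcsin(p_z) ≈ 42.76°, λ = atan2(p_y, p_x) ≈ 138.30°.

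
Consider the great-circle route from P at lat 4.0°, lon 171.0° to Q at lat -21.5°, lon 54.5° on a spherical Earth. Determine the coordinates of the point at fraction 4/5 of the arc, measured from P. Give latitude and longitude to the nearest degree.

≈ lat -22°, lon 80°

From cos δ = sin φ₁ sin φ₂ + cos φ₁ cos φ₂ cos Δλ, the central angle is δ ≈ 2.026 rad (116.1°).
Interpolate at f = 4/5 with slerp weights a = sin((1−f)δ)/sin δ ≈ 0.439, b = sin(fδ)/sin δ ≈ 1.112.
p = a·p₁ + b·p₂ ≈ (0.168, 0.911, -0.377); φ = arcsin(p_z) ≈ -22.14°, λ = atan2(p_y, p_x) ≈ 79.53°.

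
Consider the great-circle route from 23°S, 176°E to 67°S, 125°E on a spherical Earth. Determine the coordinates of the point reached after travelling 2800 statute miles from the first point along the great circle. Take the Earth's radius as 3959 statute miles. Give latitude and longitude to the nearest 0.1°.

≈ 58.4°S, 148.3°E

Convert each endpoint to a unit vector on the sphere (x = cos φ cos λ, y = cos φ sin λ, z = sin φ).
The central angle between the endpoints is δ = arccos(p₁·p₂) ≈ 0.945 rad (54.1°). The total great-circle distance is δ·R ≈ 0.945 × 3959 ≈ 3740 mi, so the target fraction is f = 2800/3740 ≈ 0.749.
Interpolate at f ≈ 0.749 with slerp weights a = sin((1−f)δ)/sin δ ≈ 0.290, b = sin(fδ)/sin δ ≈ 0.802.
p = a·p₁ + b·p₂ ≈ (-0.446, 0.275, -0.852); φ = arcsin(p_z) ≈ -58.38°, λ = atan2(p_y, p_x) ≈ 148.33°.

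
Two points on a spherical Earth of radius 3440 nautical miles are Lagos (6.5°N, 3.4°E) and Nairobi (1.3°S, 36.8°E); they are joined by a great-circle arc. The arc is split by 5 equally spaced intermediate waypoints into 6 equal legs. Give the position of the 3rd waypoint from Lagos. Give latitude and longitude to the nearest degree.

Convert each endpoint to a unit vector on the sphere (x = cos φ cos λ, y = cos φ sin λ, z = sin φ).
The central angle between the endpoints is δ = arccos(p₁·p₂) ≈ 0.598 rad (34.2°).
Interpolate at f = 3/6 with slerp weights a = sin((1−f)δ)/sin δ ≈ 0.523, b = sin(fδ)/sin δ ≈ 0.523.
p = a·p₁ + b·p₂ ≈ (0.938, 0.344, 0.047); φ = arcsin(p_z) ≈ 2.71°, λ = atan2(p_y, p_x) ≈ 20.15°.

≈ 3°N, 20°E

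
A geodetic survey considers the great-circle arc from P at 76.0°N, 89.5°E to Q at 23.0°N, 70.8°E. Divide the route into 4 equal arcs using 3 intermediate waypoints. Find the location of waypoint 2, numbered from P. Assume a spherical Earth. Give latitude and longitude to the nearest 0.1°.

≈ 49.7°N, 74.7°E

Convert each endpoint to a unit vector on the sphere (x = cos φ cos λ, y = cos φ sin λ, z = sin φ).
The central angle between the endpoints is δ = arccos(p₁·p₂) ≈ 0.940 rad (53.8°).
Interpolate at f = 2/4 with slerp weights a = sin((1−f)δ)/sin δ ≈ 0.561, b = sin(fδ)/sin δ ≈ 0.561.
p = a·p₁ + b·p₂ ≈ (0.171, 0.623, 0.763); φ = arcsin(p_z) ≈ 49.75°, λ = atan2(p_y, p_x) ≈ 74.66°.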